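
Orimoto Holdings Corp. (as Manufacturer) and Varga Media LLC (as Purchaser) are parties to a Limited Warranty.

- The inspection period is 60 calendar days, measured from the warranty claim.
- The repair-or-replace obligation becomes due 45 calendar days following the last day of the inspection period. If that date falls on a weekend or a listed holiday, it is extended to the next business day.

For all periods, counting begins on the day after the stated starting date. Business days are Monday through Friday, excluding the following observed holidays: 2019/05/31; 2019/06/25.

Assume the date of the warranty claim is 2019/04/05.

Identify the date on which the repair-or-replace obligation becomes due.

2019/07/19

Adding 60 calendar days to 2019/04/05 gives 2019/06/04, which is the last day of the inspection period.
Adding 45 calendar days to 2019/06/04 gives 2019/07/19, which is the date on which the repair-or-replace obligation becomes due. 2019/07/19 is a Friday and is not a listed holiday, so no roll-forward applies.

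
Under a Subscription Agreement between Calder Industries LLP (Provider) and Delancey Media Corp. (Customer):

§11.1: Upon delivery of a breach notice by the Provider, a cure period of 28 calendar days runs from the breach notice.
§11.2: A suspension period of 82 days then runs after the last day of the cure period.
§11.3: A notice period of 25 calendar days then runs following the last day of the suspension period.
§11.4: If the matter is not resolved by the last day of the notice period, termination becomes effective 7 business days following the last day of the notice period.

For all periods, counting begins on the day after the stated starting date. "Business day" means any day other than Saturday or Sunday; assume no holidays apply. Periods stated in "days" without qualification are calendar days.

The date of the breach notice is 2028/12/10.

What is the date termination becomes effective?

2029/05/03

The last day of the cure period: 28 calendar days after 2028/12/10 is 2029/01/07.
The last day of the suspension period: 82 calendar days after 2029/01/07 is 2029/03/30.
The last day of the notice period: 2029/03/30 + 25 days = 2029/04/24.
The date termination becomes effective: 7 business days after Tuesday, 2029/04/24, skipping weekends — Apr 25, Apr 26, Apr 27, Apr 30, May 1, May 2, May 3 — lands on Thursday, 2029/05/03.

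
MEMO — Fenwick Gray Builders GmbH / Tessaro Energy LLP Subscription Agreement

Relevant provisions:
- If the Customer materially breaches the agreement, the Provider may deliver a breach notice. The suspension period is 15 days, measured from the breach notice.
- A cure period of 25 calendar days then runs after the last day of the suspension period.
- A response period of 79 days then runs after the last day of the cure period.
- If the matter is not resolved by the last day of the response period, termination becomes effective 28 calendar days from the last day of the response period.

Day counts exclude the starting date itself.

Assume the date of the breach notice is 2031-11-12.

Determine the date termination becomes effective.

2032-04-07

The last day of the suspension period: 2031-11-12 + 15 days = 2031-11-27.
The last day of the cure period: 2031-11-27 + 25 days = 2031-12-22.
The last day of the response period: 79 calendar days after 2031-12-22 is 2032-03-10.
The date termination becomes effective: 28 calendar days after 2032-03-10 is 2032-04-07.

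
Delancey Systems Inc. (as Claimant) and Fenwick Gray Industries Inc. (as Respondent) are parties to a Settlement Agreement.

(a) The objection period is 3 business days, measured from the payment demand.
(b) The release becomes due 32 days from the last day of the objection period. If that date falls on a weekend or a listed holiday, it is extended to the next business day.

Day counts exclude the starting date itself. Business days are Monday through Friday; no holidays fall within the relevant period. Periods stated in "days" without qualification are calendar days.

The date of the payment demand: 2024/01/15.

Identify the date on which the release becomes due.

The last day of the objection period: counting 3 business days from Monday, 2024/01/15 (Jan 16, Jan 17, Jan 18, skipping weekends) reaches Thursday, 2024/01/18.
Adding 32 calendar days to 2024/01/18 gives 2024/02/19, which is the date on which the release becomes due. 2024/02/19 is a Monday, so no roll-forward applies.

2024/02/19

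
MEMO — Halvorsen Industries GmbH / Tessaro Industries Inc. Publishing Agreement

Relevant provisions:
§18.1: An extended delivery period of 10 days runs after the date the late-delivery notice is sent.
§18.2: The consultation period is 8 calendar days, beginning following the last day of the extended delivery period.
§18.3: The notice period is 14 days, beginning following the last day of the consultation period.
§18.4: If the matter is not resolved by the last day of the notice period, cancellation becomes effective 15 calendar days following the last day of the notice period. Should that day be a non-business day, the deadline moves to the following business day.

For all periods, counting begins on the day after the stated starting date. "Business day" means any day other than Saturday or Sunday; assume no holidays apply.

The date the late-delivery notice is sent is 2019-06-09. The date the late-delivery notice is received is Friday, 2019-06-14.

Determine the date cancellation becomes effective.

2019-07-26

Adding 10 calendar days to 2019-06-09 gives 2019-06-19, which is the last day of the extended delivery period.
Adding 8 calendar days to 2019-06-19 gives 2019-06-27, which is the last day of the consultation period.
The last day of the notice period: 2019-06-27 + 14 days = 2019-07-11.
The date cancellation becomes effective: 2019-07-11 + 15 days = 2019-07-26. 2019-07-26 is a Friday, so no roll-forward applies.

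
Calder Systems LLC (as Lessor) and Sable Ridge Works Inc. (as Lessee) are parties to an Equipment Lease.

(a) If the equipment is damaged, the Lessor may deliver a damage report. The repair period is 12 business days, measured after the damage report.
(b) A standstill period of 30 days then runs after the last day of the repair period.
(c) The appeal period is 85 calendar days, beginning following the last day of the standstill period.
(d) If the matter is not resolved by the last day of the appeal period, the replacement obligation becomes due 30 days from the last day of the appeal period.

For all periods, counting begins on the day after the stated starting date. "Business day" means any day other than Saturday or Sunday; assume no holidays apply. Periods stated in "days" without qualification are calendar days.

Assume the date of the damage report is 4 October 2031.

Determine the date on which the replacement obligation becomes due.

The last day of the repair period: counting 12 business days from Saturday, 4 October 2031 (Oct 6, Oct 7, Oct 8, Oct 9, …, Oct 17, Oct 20, Oct 21, skipping weekends) reaches Tuesday, 21 October 2031.
The last day of the standstill period: 30 calendar days after 21 October 2031 is 20 November 2031.
The last day of the appeal period: 20 November 2031 + 85 days = 13 February 2032.
The date on which the replacement obligation becomes due: 30 calendar days after 13 February 2032 is 14 March 2032.

14 March 2032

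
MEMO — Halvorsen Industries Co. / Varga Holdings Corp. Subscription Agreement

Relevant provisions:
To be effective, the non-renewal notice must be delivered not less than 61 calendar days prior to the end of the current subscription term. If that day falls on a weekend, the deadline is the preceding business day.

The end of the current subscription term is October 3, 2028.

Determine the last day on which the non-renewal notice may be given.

August 3, 2028

October 3, 2028 minus 61 days is August 3, 2028. That is a Thursday, so no adjustment is needed.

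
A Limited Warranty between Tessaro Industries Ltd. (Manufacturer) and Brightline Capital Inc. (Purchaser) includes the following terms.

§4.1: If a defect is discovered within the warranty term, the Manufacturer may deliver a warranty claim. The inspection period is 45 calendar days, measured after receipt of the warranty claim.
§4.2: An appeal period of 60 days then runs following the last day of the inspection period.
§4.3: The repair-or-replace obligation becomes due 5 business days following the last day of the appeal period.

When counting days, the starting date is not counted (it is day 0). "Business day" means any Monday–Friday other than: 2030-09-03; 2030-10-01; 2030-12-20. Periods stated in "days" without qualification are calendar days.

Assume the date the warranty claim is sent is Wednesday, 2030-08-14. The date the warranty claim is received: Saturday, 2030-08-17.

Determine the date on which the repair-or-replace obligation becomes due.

2030-12-06

The last day of the inspection period: 2030-08-17 + 45 days = 2030-10-01.
Adding 60 calendar days to 2030-10-01 gives 2030-11-30, which is the last day of the appeal period.
From Saturday, 2030-11-30, 5 business days (Dec 2, Dec 3, Dec 4, Dec 5, Dec 6, skipping weekends) brings us to Friday, 2030-12-06, which is the date on which the repair-or-replace obligation becomes due.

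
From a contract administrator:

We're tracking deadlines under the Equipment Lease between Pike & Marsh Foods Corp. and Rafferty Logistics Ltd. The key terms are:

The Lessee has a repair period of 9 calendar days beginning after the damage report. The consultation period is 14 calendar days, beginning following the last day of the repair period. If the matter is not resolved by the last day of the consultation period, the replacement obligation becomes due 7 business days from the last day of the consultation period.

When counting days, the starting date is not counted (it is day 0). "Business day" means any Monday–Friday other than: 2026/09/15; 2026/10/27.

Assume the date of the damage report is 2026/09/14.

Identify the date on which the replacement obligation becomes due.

2026/10/16

Adding 9 calendar days to 2026/09/14 gives 2026/09/23, which is the last day of the repair period.
The last day of the consultation period: 14 calendar days after 2026/09/23 is 2026/10/07.
The date on which the replacement obligation becomes due: 7 business days after Wednesday, 2026/10/07, skipping weekends — Oct 8, Oct 9, Oct 12, Oct 13, Oct 14, Oct 15, Oct 16 — lands on Friday, 2026/10/16.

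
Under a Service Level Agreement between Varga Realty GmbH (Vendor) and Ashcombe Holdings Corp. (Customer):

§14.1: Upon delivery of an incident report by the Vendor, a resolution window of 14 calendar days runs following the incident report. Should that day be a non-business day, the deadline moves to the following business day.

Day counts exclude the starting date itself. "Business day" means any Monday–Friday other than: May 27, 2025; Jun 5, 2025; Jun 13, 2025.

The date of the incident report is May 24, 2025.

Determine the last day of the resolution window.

Adding 14 calendar days to May 24, 2025 gives Jun 7, 2025, which is the last day of the resolution window. That falls on a Saturday, so it rolls to the next business day, Monday, Jun 9, 2025.

Jun 9, 2025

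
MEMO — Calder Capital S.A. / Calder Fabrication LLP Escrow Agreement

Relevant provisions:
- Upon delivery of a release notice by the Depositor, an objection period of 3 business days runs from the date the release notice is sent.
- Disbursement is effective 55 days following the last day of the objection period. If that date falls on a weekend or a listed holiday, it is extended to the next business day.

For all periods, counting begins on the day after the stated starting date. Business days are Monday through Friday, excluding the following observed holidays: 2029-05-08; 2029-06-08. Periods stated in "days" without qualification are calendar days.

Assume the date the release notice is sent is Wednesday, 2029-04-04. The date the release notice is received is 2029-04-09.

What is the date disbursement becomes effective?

2029-06-04

The last day of the objection period: counting 3 business days from Wednesday, 2029-04-04 (Apr 5, Apr 6, Apr 9, skipping weekends) reaches Monday, 2029-04-09.
Adding 55 calendar days to 2029-04-09 gives 2029-06-03, which is the date disbursement becomes effective. That falls on a Sunday, so it rolls to the next business day, Monday, 2029-06-04.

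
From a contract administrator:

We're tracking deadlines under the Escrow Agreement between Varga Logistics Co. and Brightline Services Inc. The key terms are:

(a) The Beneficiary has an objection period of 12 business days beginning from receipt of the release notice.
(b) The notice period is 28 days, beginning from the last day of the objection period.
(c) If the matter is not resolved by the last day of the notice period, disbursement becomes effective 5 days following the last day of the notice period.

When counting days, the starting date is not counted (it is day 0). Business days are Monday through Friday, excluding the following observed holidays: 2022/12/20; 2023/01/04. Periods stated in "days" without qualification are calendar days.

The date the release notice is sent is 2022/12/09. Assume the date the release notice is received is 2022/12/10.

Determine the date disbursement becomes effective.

The last day of the objection period: 12 business days after Saturday, 2022/12/10, skipping weekends and the listed holiday on Dec 20 — Dec 12, Dec 13, Dec 14, Dec 15, …, Dec 26, Dec 27, Dec 28 — lands on Wednesday, 2022/12/28.
The last day of the notice period: 28 calendar days after 2022/12/28 is 2023/01/25.
Adding 5 calendar days to 2023/01/25 gives 2023/01/30, which is the date disbursement becomes effective.

2023/01/30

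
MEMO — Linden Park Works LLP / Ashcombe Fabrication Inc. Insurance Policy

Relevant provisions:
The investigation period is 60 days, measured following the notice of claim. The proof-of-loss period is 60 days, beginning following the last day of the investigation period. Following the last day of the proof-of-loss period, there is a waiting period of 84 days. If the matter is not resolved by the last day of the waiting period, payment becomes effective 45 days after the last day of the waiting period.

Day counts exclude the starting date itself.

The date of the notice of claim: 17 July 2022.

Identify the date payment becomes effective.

23 March 2023

The last day of the investigation period: 17 July 2022 + 60 days = 15 September 2022.
The last day of the proof-of-loss period: 15 September 2022 + 60 days = 14 November 2022.
The last day of the waiting period: 84 calendar days after 14 November 2022 is 6 February 2023.
The date payment becomes effective: 45 calendar days after 6 February 2023 is 23 March 2023.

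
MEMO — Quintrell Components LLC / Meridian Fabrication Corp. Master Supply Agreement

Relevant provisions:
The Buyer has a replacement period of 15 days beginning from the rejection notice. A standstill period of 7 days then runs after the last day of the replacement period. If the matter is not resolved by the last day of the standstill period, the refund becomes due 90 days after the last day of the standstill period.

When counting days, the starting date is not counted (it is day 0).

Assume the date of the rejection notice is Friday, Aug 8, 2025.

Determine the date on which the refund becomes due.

Nov 28, 2025

Adding 15 calendar days to Aug 8, 2025 gives Aug 23, 2025, which is the last day of the replacement period.
The last day of the standstill period: Aug 23, 2025 + 7 days = Aug 30, 2025.
The date on which the refund becomes due: 90 calendar days after Aug 30, 2025 is Nov 28, 2025.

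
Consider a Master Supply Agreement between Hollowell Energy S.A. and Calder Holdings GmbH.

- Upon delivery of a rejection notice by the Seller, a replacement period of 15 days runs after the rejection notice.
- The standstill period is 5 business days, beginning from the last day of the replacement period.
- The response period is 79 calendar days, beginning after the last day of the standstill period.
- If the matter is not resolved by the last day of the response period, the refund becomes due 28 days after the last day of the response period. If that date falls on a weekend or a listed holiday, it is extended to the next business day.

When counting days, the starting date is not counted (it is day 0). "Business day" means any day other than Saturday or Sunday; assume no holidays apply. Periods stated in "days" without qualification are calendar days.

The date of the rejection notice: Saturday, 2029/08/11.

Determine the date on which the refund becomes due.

2029/12/17

The last day of the replacement period: 2029/08/11 + 15 days = 2029/08/26.
From Sunday, 2029/08/26, 5 business days (Aug 27, Aug 28, Aug 29, Aug 30, Aug 31, skipping weekends) brings us to Friday, 2029/08/31, which is the last day of the standstill period.
The last day of the response period: 79 calendar days after 2029/08/31 is 2029/11/18.
The date on which the refund becomes due: 28 calendar days after 2029/11/18 is 2029/12/16. That falls on a Sunday, so it rolls to the next business day, Monday, 2029/12/17.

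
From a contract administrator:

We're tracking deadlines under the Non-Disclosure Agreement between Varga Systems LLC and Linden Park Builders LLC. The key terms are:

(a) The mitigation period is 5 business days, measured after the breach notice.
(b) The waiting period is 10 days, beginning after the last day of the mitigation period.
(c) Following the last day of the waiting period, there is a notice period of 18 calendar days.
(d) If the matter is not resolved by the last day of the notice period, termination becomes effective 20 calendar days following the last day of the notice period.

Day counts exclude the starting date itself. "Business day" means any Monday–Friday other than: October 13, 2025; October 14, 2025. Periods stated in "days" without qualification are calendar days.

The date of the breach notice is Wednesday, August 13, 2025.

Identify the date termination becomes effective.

The last day of the mitigation period: counting 5 business days from Wednesday, August 13, 2025 (Aug 14, Aug 15, Aug 18, Aug 19, Aug 20, skipping weekends) reaches Wednesday, August 20, 2025.
Adding 10 calendar days to August 20, 2025 gives August 30, 2025, which is the last day of the waiting period.
The last day of the notice period: 18 calendar days after August 30, 2025 is September 17, 2025.
Adding 20 calendar days to September 17, 2025 gives October 7, 2025, which is the date termination becomes effective.

October 7, 2025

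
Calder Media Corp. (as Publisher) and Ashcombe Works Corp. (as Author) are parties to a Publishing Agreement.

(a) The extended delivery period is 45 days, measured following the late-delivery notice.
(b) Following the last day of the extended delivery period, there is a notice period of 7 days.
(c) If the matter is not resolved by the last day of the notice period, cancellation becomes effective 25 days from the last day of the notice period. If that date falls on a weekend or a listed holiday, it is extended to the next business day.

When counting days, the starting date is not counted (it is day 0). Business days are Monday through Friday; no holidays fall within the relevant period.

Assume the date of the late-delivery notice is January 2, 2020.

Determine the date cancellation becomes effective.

March 19, 2020

The last day of the extended delivery period: January 2, 2020 + 45 days = February 16, 2020.
The last day of the notice period: February 16, 2020 + 7 days = February 23, 2020.
Adding 25 calendar days to February 23, 2020 gives March 19, 2020, which is the date cancellation becomes effective. March 19, 2020 is a Thursday, so no roll-forward applies.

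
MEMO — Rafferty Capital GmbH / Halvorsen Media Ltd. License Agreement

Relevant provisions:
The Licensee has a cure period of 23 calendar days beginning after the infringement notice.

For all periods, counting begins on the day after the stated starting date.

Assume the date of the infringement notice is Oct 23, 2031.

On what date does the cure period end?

Nov 15, 2031

The last day of the cure period: 23 calendar days after Oct 23, 2031 is Nov 15, 2031.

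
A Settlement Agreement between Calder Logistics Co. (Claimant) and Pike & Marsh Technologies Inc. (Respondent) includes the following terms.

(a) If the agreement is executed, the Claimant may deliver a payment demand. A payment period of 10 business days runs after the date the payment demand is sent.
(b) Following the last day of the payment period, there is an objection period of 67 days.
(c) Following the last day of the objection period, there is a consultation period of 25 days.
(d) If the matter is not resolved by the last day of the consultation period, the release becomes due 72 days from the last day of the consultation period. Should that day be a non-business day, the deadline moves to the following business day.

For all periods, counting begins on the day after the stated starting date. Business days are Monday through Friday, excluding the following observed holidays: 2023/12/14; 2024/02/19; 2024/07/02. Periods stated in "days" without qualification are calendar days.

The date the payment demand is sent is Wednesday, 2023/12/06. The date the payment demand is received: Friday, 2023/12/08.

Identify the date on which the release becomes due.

2024/06/03

The last day of the payment period: 10 business days after Wednesday, 2023/12/06, skipping weekends and the listed holiday on Dec 14 — Dec 7, Dec 8, Dec 11, Dec 12, Dec 13, Dec 15, Dec 18, Dec 19, Dec 20, Dec 21 — lands on Thursday, 2023/12/21.
The last day of the objection period: 2023/12/21 + 67 days = 2024/02/26.
The last day of the consultation period: 2024/02/26 + 25 days = 2024/03/22.
The date on which the release becomes due: 2024/03/22 + 72 days = 2024/06/02. That falls on a Sunday, so it rolls to the next business day, Monday, 2024/06/03.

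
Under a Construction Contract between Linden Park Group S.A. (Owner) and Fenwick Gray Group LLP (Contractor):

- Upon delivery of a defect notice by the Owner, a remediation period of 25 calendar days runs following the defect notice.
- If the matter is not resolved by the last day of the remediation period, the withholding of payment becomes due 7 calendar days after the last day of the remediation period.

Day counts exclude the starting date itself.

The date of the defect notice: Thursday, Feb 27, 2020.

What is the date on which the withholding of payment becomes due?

Mar 30, 2020

Adding 25 calendar days to Feb 27, 2020 gives Mar 23, 2020, which is the last day of the remediation period.
The date on which the withholding of payment becomes due: 7 calendar days after Mar 23, 2020 is Mar 30, 2020.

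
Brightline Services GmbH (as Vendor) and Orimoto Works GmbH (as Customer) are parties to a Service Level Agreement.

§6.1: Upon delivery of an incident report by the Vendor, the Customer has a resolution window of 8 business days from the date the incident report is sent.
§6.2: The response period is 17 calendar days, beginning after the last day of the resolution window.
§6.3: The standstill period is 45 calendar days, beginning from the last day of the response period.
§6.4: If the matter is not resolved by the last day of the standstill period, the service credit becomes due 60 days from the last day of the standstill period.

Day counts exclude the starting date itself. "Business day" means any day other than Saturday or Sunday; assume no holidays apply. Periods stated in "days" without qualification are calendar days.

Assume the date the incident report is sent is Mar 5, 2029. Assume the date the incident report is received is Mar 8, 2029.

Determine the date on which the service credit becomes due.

Jul 15, 2029

The last day of the resolution window: 8 business days after Monday, Mar 5, 2029, skipping weekends — Mar 6, Mar 7, Mar 8, Mar 9, Mar 12, Mar 13, Mar 14, Mar 15 — lands on Thursday, Mar 15, 2029.
The last day of the response period: Mar 15, 2029 + 17 days = Apr 1, 2029.
Adding 45 calendar days to Apr 1, 2029 gives May 16, 2029, which is the last day of the standstill period.
Adding 60 calendar days to May 16, 2029 gives Jul 15, 2029, which is the date on which the service credit becomes due.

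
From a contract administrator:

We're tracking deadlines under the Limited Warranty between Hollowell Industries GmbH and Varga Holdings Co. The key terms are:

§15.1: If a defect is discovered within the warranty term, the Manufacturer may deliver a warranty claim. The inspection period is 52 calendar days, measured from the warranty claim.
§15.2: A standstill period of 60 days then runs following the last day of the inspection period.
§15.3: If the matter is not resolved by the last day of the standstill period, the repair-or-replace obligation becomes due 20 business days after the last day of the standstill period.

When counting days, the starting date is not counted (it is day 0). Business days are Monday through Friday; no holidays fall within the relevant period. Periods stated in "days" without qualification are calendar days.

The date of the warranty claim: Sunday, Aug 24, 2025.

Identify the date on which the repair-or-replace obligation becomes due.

The last day of the inspection period: Aug 24, 2025 + 52 days = Oct 15, 2025.
The last day of the standstill period: Oct 15, 2025 + 60 days = Dec 14, 2025.
The date on which the repair-or-replace obligation becomes due: counting 20 business days from Sunday, Dec 14, 2025 (Dec 15, Dec 16, Dec 17, Dec 18, …, Jan 7, Jan 8, Jan 9, skipping weekends) reaches Friday, Jan 9, 2026.

Jan 9, 2026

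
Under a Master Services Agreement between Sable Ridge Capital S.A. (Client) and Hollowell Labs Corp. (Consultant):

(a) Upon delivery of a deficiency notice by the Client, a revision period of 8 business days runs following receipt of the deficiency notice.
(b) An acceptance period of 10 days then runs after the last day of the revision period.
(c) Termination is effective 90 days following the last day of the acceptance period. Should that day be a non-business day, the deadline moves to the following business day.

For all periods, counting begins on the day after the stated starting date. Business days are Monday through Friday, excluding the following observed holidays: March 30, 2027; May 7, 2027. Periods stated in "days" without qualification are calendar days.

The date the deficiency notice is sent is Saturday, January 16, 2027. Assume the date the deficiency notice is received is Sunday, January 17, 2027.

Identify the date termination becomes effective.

The last day of the revision period: 8 business days after Sunday, January 17, 2027, skipping weekends — Jan 18, Jan 19, Jan 20, Jan 21, Jan 22, Jan 25, Jan 26, Jan 27 — lands on Wednesday, January 27, 2027.
The last day of the acceptance period: January 27, 2027 + 10 days = February 6, 2027.
The date termination becomes effective: 90 calendar days after February 6, 2027 is May 7, 2027. That falls on Friday, a listed holiday, so it rolls to the next business day, Monday, May 10, 2027.

May 10, 2027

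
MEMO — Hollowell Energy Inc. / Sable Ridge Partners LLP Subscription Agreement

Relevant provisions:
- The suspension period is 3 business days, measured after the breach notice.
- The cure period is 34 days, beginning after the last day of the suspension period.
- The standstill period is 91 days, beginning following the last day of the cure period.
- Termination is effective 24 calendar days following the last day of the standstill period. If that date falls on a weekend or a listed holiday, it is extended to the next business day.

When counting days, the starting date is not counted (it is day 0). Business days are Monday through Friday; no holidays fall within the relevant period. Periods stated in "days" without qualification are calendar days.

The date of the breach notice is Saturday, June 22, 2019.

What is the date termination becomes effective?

November 22, 2019

The last day of the suspension period: counting 3 business days from Saturday, June 22, 2019 (Jun 24, Jun 25, Jun 26, skipping weekends) reaches Wednesday, June 26, 2019.
Adding 34 calendar days to June 26, 2019 gives July 30, 2019, which is the last day of the cure period.
The last day of the standstill period: July 30, 2019 + 91 days = October 29, 2019.
The date termination becomes effective: October 29, 2019 + 24 days = November 22, 2019. November 22, 2019 is a Friday, so no roll-forward applies.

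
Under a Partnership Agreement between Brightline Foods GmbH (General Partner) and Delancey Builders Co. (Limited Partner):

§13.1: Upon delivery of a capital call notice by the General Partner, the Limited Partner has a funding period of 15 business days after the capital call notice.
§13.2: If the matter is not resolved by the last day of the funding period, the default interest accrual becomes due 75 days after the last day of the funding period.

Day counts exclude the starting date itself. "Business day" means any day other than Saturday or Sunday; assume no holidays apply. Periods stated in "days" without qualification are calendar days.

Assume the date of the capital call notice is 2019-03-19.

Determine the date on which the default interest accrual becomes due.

From Tuesday, 2019-03-19, 15 business days (Mar 20, Mar 21, Mar 22, Mar 25, …, Apr 5, Apr 8, Apr 9, skipping weekends) brings us to Tuesday, 2019-04-09, which is the last day of the funding period.
The date on which the default interest accrual becomes due: 2019-04-09 + 75 days = 2019-06-23.

2019-06-23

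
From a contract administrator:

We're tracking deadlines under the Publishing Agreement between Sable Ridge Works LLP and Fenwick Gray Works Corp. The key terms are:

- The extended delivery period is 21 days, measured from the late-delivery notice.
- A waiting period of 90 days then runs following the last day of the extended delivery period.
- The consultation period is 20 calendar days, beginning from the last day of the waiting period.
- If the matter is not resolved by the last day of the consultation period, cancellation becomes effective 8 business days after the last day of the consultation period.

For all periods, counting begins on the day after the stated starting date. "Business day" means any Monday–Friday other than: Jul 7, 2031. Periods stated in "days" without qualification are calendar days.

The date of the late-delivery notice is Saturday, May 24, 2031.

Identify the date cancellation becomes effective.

The last day of the extended delivery period: 21 calendar days after May 24, 2031 is Jun 14, 2031.
The last day of the waiting period: 90 calendar days after Jun 14, 2031 is Sep 12, 2031.
Adding 20 calendar days to Sep 12, 2031 gives Oct 2, 2031, which is the last day of the consultation period.
The date cancellation becomes effective: 8 business days after Thursday, Oct 2, 2031, skipping weekends — Oct 3, Oct 6, Oct 7, Oct 8, Oct 9, Oct 10, Oct 13, Oct 14 — lands on Tuesday, Oct 14, 2031.

Oct 14, 2031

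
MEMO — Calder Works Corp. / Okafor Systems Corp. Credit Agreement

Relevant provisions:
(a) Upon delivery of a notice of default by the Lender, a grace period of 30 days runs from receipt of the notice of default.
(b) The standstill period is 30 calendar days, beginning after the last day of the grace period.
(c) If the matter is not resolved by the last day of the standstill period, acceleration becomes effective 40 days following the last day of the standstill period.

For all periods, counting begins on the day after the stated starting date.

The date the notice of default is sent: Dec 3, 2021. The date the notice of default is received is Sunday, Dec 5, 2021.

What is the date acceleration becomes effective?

Mar 15, 2022

The last day of the grace period: Dec 5, 2021 + 30 days = Jan 4, 2022.
Adding 30 calendar days to Jan 4, 2022 gives Feb 3, 2022, which is the last day of the standstill period.
The date acceleration becomes effective: Feb 3, 2022 + 40 days = Mar 15, 2022.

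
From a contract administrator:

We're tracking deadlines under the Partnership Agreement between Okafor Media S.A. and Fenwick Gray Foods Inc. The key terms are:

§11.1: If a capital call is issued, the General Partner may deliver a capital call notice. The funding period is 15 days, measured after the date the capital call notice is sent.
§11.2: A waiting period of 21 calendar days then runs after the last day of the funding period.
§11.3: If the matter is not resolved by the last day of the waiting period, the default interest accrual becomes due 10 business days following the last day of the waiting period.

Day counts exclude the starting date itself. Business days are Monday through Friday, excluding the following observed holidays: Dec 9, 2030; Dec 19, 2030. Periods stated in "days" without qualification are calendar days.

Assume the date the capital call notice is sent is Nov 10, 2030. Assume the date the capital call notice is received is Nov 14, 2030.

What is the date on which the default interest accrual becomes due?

Dec 31, 2030

The last day of the funding period: Nov 10, 2030 + 15 days = Nov 25, 2030.
The last day of the waiting period: 21 calendar days after Nov 25, 2030 is Dec 16, 2030.
The date on which the default interest accrual becomes due: 10 business days after Monday, Dec 16, 2030, skipping weekends and the listed holiday on Dec 19 — Dec 17, Dec 18, Dec 20, Dec 23, Dec 24, Dec 25, Dec 26, Dec 27, Dec 30, Dec 31 — lands on Tuesday, Dec 31, 2030.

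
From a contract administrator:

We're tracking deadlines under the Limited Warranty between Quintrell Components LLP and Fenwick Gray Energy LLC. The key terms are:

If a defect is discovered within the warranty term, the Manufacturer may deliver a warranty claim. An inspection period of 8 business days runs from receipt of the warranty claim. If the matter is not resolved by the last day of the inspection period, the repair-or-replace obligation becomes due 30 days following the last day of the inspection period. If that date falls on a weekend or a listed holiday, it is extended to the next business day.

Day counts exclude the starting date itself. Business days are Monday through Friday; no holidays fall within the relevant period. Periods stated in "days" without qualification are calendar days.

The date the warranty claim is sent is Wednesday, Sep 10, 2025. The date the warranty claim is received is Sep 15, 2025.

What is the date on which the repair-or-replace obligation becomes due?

Oct 27, 2025

The last day of the inspection period: 8 business days after Monday, Sep 15, 2025, skipping weekends — Sep 16, Sep 17, Sep 18, Sep 19, Sep 22, Sep 23, Sep 24, Sep 25 — lands on Thursday, Sep 25, 2025.
Adding 30 calendar days to Sep 25, 2025 gives Oct 25, 2025, which is the date on which the repair-or-replace obligation becomes due. That falls on a Saturday, so it rolls to the next business day, Monday, Oct 27, 2025.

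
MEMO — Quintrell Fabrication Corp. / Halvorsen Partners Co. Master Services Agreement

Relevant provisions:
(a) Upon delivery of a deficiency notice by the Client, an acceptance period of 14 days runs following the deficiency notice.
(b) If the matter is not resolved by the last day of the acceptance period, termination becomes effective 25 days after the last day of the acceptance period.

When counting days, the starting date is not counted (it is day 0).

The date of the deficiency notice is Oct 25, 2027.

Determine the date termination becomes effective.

Adding 14 calendar days to Oct 25, 2027 gives Nov 8, 2027, which is the last day of the acceptance period.
The date termination becomes effective: 25 calendar days after Nov 8, 2027 is Dec 3, 2027.

Dec 3, 2027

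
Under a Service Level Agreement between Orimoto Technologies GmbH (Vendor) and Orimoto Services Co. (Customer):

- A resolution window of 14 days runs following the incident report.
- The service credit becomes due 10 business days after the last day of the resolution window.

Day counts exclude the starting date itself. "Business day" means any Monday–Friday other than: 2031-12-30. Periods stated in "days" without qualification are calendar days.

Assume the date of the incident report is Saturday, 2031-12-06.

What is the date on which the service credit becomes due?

The last day of the resolution window: 2031-12-06 + 14 days = 2031-12-20.
The date on which the service credit becomes due: 10 business days after Saturday, 2031-12-20, skipping weekends and the listed holiday on Dec 30 — Dec 22, Dec 23, Dec 24, Dec 25, Dec 26, Dec 29, Dec 31, Jan 1, Jan 2, Jan 5 — lands on Monday, 2032-01-05.

2032-01-05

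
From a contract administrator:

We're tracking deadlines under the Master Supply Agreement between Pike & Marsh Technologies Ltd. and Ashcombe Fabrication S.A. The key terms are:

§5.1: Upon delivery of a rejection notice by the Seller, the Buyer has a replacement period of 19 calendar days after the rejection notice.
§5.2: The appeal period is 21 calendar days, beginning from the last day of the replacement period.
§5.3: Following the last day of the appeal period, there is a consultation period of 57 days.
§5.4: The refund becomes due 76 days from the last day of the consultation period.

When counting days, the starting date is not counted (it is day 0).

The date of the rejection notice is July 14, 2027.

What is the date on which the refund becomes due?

January 3, 2028

The last day of the replacement period: July 14, 2027 + 19 days = August 2, 2027.
The last day of the appeal period: 21 calendar days after August 2, 2027 is August 23, 2027.
The last day of the consultation period: August 23, 2027 + 57 days = October 19, 2027.
Adding 76 calendar days to October 19, 2027 gives January 3, 2028, which is the date on which the refund becomes due.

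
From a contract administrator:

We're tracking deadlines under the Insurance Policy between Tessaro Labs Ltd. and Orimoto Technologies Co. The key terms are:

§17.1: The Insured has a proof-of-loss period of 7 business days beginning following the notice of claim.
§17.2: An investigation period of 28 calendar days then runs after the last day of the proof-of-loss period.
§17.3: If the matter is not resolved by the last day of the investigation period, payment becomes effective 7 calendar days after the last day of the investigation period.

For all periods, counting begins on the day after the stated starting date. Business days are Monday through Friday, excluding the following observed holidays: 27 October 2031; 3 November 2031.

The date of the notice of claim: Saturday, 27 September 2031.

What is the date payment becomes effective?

11 November 2031

From Saturday, 27 September 2031, 7 business days (Sep 29, Sep 30, Oct 1, Oct 2, Oct 3, Oct 6, Oct 7, skipping weekends) brings us to Tuesday, 7 October 2031, which is the last day of the proof-of-loss period.
Adding 28 calendar days to 7 October 2031 gives 4 November 2031, which is the last day of the investigation period.
The date payment becomes effective: 7 calendar days after 4 November 2031 is 11 November 2031.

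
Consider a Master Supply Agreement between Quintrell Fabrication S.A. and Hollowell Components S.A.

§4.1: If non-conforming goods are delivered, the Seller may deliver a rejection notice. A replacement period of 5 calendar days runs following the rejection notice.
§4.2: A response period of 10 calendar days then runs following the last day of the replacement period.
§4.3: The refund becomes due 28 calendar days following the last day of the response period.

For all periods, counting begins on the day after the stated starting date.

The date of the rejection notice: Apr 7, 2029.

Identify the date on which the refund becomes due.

May 20, 2029

The last day of the replacement period: 5 calendar days after Apr 7, 2029 is Apr 12, 2029.
The last day of the response period: 10 calendar days after Apr 12, 2029 is Apr 22, 2029.
The date on which the refund becomes due: 28 calendar days after Apr 22, 2029 is May 20, 2029.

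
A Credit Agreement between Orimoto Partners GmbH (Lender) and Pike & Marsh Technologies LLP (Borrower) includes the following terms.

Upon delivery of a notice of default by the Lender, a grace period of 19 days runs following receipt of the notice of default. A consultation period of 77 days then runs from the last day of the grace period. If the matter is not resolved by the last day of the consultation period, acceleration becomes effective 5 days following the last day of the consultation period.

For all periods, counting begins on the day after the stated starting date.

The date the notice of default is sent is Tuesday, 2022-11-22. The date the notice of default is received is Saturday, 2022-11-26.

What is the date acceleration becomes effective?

The last day of the grace period: 2022-11-26 + 19 days = 2022-12-15.
Adding 77 calendar days to 2022-12-15 gives 2023-03-02, which is the last day of the consultation period.
The date acceleration becomes effective: 2023-03-02 + 5 days = 2023-03-07.

2023-03-07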